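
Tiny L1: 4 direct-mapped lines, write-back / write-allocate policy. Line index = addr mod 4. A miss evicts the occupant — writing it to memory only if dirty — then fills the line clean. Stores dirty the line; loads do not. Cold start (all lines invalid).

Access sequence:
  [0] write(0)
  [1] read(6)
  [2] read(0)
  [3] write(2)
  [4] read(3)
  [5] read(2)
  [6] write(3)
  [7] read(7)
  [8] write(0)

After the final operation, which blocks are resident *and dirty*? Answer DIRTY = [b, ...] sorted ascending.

  0 | W B0 → L0 miss [D]
  1 | R B6 → L2 miss [-]
  2 | R B0 → L0 hit [D]
  3 | W B2 → L2 miss [D]
  4 | R B3 → L3 miss [-]
  5 | R B2 → L2 hit [D]
  6 | W B3 → L3 hit [D]
  7 | R B7 → L3 miss wb→B3 [-]
  8 | W B0 → L0 hit [D]

DIRTY = [0, 2]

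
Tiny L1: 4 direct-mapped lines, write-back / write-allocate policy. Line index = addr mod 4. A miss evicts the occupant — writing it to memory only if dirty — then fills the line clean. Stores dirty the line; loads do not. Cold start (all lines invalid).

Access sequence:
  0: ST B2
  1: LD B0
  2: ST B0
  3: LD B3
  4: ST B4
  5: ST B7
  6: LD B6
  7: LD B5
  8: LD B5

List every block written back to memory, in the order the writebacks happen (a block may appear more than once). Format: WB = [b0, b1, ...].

WB = [0, 2]

  0 | W B2 → L2 miss [D]
  1 | R B0 → L0 miss [-]
  2 | W B0 → L0 hit [D]
  3 | R B3 → L3 miss [-]
  4 | W B4 → L0 miss wb→B0 [D]
  5 | W B7 → L3 miss [D]
  6 | R B6 → L2 miss wb→B2 [-]
  7 | R B5 → L1 miss [-]
  8 | R B5 → L1 hit [-]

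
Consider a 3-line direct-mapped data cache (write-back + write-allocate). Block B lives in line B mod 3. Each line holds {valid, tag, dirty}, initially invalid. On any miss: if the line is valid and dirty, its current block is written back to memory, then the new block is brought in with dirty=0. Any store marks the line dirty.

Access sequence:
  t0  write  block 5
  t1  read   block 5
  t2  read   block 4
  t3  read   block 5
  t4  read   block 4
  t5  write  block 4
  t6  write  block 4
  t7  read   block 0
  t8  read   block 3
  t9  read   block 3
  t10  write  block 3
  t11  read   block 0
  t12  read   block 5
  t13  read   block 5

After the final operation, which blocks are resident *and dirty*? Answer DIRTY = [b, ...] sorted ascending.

0: W B5 → L2 miss [D]
1: R B5 → L2 hit [D]
2: R B4 → L1 miss [-]
3: R B5 → L2 hit [D]
4: R B4 → L1 hit [-]
5: W B4 → L1 hit [D]
6: W B4 → L1 hit [D]
7: R B0 → L0 miss [-]
8: R B3 → L0 miss [-]
9: R B3 → L0 hit [-]
10: W B3 → L0 hit [D]
11: R B0 → L0 miss wb→B3 [-]
12: R B5 → L2 hit [D]
13: R B5 → L2 hit [D]

DIRTY = [4, 5]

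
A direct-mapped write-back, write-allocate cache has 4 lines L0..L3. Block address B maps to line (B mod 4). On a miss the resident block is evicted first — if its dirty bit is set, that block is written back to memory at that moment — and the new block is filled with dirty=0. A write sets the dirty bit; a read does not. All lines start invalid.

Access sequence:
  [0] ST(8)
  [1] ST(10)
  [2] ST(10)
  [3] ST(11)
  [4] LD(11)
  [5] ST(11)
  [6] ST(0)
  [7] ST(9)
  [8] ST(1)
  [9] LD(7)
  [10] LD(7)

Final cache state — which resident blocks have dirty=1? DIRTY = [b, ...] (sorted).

DIRTY = [0, 1, 10]

  0 | W B8 → L0 miss [D]
  1 | W B10 → L2 miss [D]
  2 | W B10 → L2 hit [D]
  3 | W B11 → L3 miss [D]
  4 | R B11 → L3 hit [D]
  5 | W B11 → L3 hit [D]
  6 | W B0 → L0 miss wb→B8 [D]
  7 | W B9 → L1 miss [D]
  8 | W B1 → L1 miss wb→B9 [D]
  9 | R B7 → L3 miss wb→B11 [-]
  10 | R B7 → L3 hit [-]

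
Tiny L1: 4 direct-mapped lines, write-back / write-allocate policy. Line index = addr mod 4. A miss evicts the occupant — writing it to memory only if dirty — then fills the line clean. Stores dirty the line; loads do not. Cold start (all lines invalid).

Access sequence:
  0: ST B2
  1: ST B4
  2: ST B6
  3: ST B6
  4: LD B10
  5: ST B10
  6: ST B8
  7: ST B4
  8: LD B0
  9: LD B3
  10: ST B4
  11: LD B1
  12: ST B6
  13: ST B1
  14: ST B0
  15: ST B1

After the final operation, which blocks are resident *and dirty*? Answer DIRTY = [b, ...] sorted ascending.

DIRTY = [0, 1, 6]

0: W B2 → L2 miss [D]
1: W B4 → L0 miss [D]
2: W B6 → L2 miss wb→B2 [D]
3: W B6 → L2 hit [D]
4: R B10 → L2 miss wb→B6 [-]
5: W B10 → L2 hit [D]
6: W B8 → L0 miss wb→B4 [D]
7: W B4 → L0 miss wb→B8 [D]
8: R B0 → L0 miss wb→B4 [-]
9: R B3 → L3 miss [-]
10: W B4 → L0 miss [D]
11: R B1 → L1 miss [-]
12: W B6 → L2 miss wb→B10 [D]
13: W B1 → L1 hit [D]
14: W B0 → L0 miss wb→B4 [D]
15: W B1 → L1 hit [D]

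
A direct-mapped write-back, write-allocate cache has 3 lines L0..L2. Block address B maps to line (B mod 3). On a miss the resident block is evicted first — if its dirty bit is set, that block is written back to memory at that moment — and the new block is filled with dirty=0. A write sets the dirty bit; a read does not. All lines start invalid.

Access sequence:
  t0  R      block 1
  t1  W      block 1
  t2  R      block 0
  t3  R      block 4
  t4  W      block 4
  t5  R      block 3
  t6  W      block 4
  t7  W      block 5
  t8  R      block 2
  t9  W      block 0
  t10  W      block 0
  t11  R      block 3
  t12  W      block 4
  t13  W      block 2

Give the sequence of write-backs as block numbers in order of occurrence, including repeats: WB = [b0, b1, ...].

0: R B1 -> L1 miss  d=-]
1: W B1 -> L1 hit  d=D]
2: R B0 -> L0 miss  d=-]
3: R B4 -> L1 miss wb->B1  d=-]
4: W B4 -> L1 hit  d=D]
5: R B3 -> L0 miss  d=-]
6: W B4 -> L1 hit  d=D]
7: W B5 -> L2 miss  d=D]
8: R B2 -> L2 miss wb->B5  d=-]
9: W B0 -> L0 miss  d=D]
10: W B0 -> L0 hit  d=D]
11: R B3 -> L0 miss wb->B0  d=-]
12: W B4 -> L1 hit  d=D]
13: W B2 -> L2 hit  d=D]

WB = [1, 5, 0]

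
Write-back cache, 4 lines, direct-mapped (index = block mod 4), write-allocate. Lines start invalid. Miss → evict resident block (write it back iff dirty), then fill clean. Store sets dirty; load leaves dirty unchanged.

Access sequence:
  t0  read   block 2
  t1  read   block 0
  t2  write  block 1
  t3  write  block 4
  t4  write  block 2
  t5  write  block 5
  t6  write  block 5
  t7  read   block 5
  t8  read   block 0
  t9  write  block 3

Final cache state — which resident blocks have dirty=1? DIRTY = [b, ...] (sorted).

  0 | R B2 → L2 miss [-]
  1 | R B0 → L0 miss [-]
  2 | W B1 → L1 miss [D]
  3 | W B4 → L0 miss [D]
  4 | W B2 → L2 hit [D]
  5 | W B5 → L1 miss wb→B1 [D]
  6 | W B5 → L1 hit [D]
  7 | R B5 → L1 hit [D]
  8 | R B0 → L0 miss wb→B4 [-]
  9 | W B3 → L3 miss [D]

DIRTY = [2, 3, 5]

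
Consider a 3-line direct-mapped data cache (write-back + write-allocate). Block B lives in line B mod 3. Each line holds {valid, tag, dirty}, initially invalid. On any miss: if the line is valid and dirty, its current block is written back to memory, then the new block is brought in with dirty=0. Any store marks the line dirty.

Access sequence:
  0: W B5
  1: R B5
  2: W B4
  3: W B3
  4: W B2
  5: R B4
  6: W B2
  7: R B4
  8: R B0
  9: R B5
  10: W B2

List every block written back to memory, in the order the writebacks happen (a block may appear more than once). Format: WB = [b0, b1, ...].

0: W B5 -> L2 miss  d=D]
1: R B5 -> L2 hit  d=D]
2: W B4 -> L1 miss  d=D]
3: W B3 -> L0 miss  d=D]
4: W B2 -> L2 miss wb->B5  d=D]
5: R B4 -> L1 hit  d=D]
6: W B2 -> L2 hit  d=D]
7: R B4 -> L1 hit  d=D]
8: R B0 -> L0 miss wb->B3  d=-]
9: R B5 -> L2 miss wb->B2  d=-]
10: W B2 -> L2 miss  d=D]

WB = [5, 3, 2]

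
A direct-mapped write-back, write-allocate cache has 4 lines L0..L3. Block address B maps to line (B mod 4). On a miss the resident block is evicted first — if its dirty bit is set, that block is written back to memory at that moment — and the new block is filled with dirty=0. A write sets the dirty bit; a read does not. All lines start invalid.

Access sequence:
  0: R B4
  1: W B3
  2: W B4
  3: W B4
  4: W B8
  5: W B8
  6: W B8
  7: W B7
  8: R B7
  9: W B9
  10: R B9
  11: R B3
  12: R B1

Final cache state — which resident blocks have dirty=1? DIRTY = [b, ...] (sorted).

DIRTY = [8]

0: R B4 → L0 miss [-]
1: W B3 → L3 miss [D]
2: W B4 → L0 hit [D]
3: W B4 → L0 hit [D]
4: W B8 → L0 miss wb→B4 [D]
5: W B8 → L0 hit [D]
6: W B8 → L0 hit [D]
7: W B7 → L3 miss wb→B3 [D]
8: R B7 → L3 hit [D]
9: W B9 → L1 miss [D]
10: R B9 → L1 hit [D]
11: R B3 → L3 miss wb→B7 [-]
12: R B1 → L1 miss wb→B9 [-]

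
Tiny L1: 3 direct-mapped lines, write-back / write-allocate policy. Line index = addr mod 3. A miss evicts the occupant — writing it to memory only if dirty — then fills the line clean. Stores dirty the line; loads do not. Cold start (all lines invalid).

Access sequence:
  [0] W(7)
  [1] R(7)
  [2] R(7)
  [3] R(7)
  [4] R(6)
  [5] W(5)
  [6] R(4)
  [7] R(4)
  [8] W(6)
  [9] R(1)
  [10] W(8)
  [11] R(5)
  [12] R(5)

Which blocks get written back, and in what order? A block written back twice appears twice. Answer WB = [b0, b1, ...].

WB = [7, 5, 8]

0: W B7 -> L1 miss  d=D]
1: R B7 -> L1 hit  d=D]
2: R B7 -> L1 hit  d=D]
3: R B7 -> L1 hit  d=D]
4: R B6 -> L0 miss  d=-]
5: W B5 -> L2 miss  d=D]
6: R B4 -> L1 miss wb->B7  d=-]
7: R B4 -> L1 hit  d=-]
8: W B6 -> L0 hit  d=D]
9: R B1 -> L1 miss  d=-]
10: W B8 -> L2 miss wb->B5  d=D]
11: R B5 -> L2 miss wb->B8  d=-]
12: R B5 -> L2 hit  d=-]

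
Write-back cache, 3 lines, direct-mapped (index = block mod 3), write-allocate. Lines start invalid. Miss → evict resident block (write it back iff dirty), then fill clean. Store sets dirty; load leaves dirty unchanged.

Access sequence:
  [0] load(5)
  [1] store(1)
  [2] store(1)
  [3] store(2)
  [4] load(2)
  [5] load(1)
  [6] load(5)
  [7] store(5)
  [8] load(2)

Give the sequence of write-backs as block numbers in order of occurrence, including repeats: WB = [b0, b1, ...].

WB = [2, 5]

  0 | R B5 → L2 miss [-]
  1 | W B1 → L1 miss [D]
  2 | W B1 → L1 hit [D]
  3 | W B2 → L2 miss [D]
  4 | R B2 → L2 hit [D]
  5 | R B1 → L1 hit [D]
  6 | R B5 → L2 miss wb→B2 [-]
  7 | W B5 → L2 hit [D]
  8 | R B2 → L2 miss wb→B5 [-]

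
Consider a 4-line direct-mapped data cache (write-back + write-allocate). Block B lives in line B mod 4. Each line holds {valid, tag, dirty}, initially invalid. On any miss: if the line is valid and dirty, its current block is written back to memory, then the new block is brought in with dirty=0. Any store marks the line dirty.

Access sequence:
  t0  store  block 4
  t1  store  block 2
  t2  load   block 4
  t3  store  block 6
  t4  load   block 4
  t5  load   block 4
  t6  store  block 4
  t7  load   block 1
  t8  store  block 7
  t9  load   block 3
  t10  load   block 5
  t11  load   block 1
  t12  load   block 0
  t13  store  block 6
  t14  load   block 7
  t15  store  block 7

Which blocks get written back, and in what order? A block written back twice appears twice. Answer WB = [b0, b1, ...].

WB = [2, 7, 4]

0: W B4 → L0 miss [D]
1: W B2 → L2 miss [D]
2: R B4 → L0 hit [D]
3: W B6 → L2 miss wb→B2 [D]
4: R B4 → L0 hit [D]
5: R B4 → L0 hit [D]
6: W B4 → L0 hit [D]
7: R B1 → L1 miss [-]
8: W B7 → L3 miss [D]
9: R B3 → L3 miss wb→B7 [-]
10: R B5 → L1 miss [-]
11: R B1 → L1 miss [-]
12: R B0 → L0 miss wb→B4 [-]
13: W B6 → L2 hit [D]
14: R B7 → L3 miss [-]
15: W B7 → L3 hit [D]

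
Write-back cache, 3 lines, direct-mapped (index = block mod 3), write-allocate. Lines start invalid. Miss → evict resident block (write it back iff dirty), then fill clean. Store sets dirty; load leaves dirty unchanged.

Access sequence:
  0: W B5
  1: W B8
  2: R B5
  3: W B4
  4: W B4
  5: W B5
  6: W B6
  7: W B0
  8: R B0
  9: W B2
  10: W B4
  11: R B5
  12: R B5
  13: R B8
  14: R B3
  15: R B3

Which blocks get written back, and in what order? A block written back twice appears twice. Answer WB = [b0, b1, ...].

0: W B5 → L2 miss [D]
1: W B8 → L2 miss wb→B5 [D]
2: R B5 → L2 miss wb→B8 [-]
3: W B4 → L1 miss [D]
4: W B4 → L1 hit [D]
5: W B5 → L2 hit [D]
6: W B6 → L0 miss [D]
7: W B0 → L0 miss wb→B6 [D]
8: R B0 → L0 hit [D]
9: W B2 → L2 miss wb→B5 [D]
10: W B4 → L1 hit [D]
11: R B5 → L2 miss wb→B2 [-]
12: R B5 → L2 hit [-]
13: R B8 → L2 miss [-]
14: R B3 → L0 miss wb→B0 [-]
15: R B3 → L0 hit [-]

WB = [5, 8, 6, 5, 2, 0]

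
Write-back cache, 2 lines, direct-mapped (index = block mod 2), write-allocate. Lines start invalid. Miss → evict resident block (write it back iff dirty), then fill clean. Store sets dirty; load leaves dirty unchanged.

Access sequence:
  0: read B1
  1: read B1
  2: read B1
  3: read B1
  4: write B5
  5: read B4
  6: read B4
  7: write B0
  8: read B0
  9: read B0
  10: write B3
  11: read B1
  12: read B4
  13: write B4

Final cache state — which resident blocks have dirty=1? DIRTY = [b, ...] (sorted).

0: R B1 → L1 miss [-]
1: R B1 → L1 hit [-]
2: R B1 → L1 hit [-]
3: R B1 → L1 hit [-]
4: W B5 → L1 miss [D]
5: R B4 → L0 miss [-]
6: R B4 → L0 hit [-]
7: W B0 → L0 miss [D]
8: R B0 → L0 hit [D]
9: R B0 → L0 hit [D]
10: W B3 → L1 miss wb→B5 [D]
11: R B1 → L1 miss wb→B3 [-]
12: R B4 → L0 miss wb→B0 [-]
13: W B4 → L0 hit [D]

DIRTY = [4]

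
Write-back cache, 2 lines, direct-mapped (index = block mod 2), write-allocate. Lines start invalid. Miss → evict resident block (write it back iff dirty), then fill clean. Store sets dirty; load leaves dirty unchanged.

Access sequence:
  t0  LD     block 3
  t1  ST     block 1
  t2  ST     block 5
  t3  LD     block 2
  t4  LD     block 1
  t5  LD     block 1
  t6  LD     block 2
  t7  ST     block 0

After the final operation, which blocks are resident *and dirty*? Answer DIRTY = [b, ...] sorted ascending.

DIRTY = [0]

0: R B3 -> L1 miss  d=-]
1: W B1 -> L1 miss  d=D]
2: W B5 -> L1 miss wb->B1  d=D]
3: R B2 -> L0 miss  d=-]
4: R B1 -> L1 miss wb->B5  d=-]
5: R B1 -> L1 hit  d=-]
6: R B2 -> L0 hit  d=-]
7: W B0 -> L0 miss  d=D]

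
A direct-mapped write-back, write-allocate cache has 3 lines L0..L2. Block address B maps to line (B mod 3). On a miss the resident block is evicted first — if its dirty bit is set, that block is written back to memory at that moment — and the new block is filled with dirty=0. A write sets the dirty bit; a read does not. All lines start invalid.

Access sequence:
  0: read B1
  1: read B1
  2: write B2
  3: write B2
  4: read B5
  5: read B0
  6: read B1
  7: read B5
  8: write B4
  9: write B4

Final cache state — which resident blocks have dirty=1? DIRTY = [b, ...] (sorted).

0: R B1 -> L1 miss  d=-]
1: R B1 -> L1 hit  d=-]
2: W B2 -> L2 miss  d=D]
3: W B2 -> L2 hit  d=D]
4: R B5 -> L2 miss wb->B2  d=-]
5: R B0 -> L0 miss  d=-]
6: R B1 -> L1 hit  d=-]
7: R B5 -> L2 hit  d=-]
8: W B4 -> L1 miss  d=D]
9: W B4 -> L1 hit  d=D]

DIRTY = [4]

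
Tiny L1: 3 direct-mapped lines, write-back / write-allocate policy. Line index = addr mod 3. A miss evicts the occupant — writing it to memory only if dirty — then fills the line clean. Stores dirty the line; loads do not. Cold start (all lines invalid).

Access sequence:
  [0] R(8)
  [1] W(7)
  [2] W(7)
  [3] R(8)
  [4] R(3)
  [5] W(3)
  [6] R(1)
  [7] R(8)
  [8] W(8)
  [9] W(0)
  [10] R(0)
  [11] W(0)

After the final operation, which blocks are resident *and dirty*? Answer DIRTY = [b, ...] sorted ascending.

DIRTY = [0, 8]

  0 | R B8 → L2 miss [-]
  1 | W B7 → L1 miss [D]
  2 | W B7 → L1 hit [D]
  3 | R B8 → L2 hit [-]
  4 | R B3 → L0 miss [-]
  5 | W B3 → L0 hit [D]
  6 | R B1 → L1 miss wb→B7 [-]
  7 | R B8 → L2 hit [-]
  8 | W B8 → L2 hit [D]
  9 | W B0 → L0 miss wb→B3 [D]
  10 | R B0 → L0 hit [D]
  11 | W B0 → L0 hit [D]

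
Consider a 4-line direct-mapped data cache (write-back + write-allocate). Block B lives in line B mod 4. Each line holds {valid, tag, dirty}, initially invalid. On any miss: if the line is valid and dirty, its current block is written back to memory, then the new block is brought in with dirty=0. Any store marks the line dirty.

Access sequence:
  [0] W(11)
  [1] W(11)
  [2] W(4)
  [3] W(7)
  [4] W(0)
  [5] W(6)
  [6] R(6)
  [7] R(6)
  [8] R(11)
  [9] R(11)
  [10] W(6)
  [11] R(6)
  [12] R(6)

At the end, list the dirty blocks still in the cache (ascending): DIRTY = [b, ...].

0: W B11 -> L3 miss  d=D]
1: W B11 -> L3 hit  d=D]
2: W B4 -> L0 miss  d=D]
3: W B7 -> L3 miss wb->B11  d=D]
4: W B0 -> L0 miss wb->B4  d=D]
5: W B6 -> L2 miss  d=D]
6: R B6 -> L2 hit  d=D]
7: R B6 -> L2 hit  d=D]
8: R B11 -> L3 miss wb->B7  d=-]
9: R B11 -> L3 hit  d=-]
10: W B6 -> L2 hit  d=D]
11: R B6 -> L2 hit  d=D]
12: R B6 -> L2 hit  d=D]

DIRTY = [0, 6]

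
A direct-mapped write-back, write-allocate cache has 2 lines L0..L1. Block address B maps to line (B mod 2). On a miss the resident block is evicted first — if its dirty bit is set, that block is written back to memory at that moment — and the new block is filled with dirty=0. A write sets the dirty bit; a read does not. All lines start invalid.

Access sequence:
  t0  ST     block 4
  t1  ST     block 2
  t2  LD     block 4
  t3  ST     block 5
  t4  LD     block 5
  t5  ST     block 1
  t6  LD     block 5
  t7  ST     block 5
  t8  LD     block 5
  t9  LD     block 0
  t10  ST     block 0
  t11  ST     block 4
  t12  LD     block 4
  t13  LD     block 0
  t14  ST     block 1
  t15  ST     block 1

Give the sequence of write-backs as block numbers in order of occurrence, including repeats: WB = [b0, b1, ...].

  0 | W B4 → L0 miss [D]
  1 | W B2 → L0 miss wb→B4 [D]
  2 | R B4 → L0 miss wb→B2 [-]
  3 | W B5 → L1 miss [D]
  4 | R B5 → L1 hit [D]
  5 | W B1 → L1 miss wb→B5 [D]
  6 | R B5 → L1 miss wb→B1 [-]
  7 | W B5 → L1 hit [D]
  8 | R B5 → L1 hit [D]
  9 | R B0 → L0 miss [-]
  10 | W B0 → L0 hit [D]
  11 | W B4 → L0 miss wb→B0 [D]
  12 | R B4 → L0 hit [D]
  13 | R B0 → L0 miss wb→B4 [-]
  14 | W B1 → L1 miss wb→B5 [D]
  15 | W B1 → L1 hit [D]

WB = [4, 2, 5, 1, 0, 4, 5]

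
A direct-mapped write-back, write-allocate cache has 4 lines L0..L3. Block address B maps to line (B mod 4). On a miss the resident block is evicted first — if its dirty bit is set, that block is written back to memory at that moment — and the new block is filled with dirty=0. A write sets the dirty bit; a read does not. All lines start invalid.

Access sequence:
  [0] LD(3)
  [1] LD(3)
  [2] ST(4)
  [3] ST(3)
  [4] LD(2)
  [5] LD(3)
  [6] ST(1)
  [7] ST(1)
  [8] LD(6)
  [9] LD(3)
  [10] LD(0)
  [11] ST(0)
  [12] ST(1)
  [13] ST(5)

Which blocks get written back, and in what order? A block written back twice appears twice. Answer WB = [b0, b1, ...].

0: R B3 -> L3 miss  d=-]
1: R B3 -> L3 hit  d=-]
2: W B4 -> L0 miss  d=D]
3: W B3 -> L3 hit  d=D]
4: R B2 -> L2 miss  d=-]
5: R B3 -> L3 hit  d=D]
6: W B1 -> L1 miss  d=D]
7: W B1 -> L1 hit  d=D]
8: R B6 -> L2 miss  d=-]
9: R B3 -> L3 hit  d=D]
10: R B0 -> L0 miss wb->B4  d=-]
11: W B0 -> L0 hit  d=D]
12: W B1 -> L1 hit  d=D]
13: W B5 -> L1 miss wb->B1  d=D]

WB = [4, 1]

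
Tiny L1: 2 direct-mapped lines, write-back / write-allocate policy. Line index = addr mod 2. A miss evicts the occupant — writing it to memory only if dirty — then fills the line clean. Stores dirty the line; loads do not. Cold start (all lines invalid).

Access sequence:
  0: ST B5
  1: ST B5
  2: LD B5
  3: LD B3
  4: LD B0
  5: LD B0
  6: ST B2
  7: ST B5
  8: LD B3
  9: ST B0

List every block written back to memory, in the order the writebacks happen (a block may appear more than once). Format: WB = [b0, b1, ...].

  0 | W B5 → L1 miss [D]
  1 | W B5 → L1 hit [D]
  2 | R B5 → L1 hit [D]
  3 | R B3 → L1 miss wb→B5 [-]
  4 | R B0 → L0 miss [-]
  5 | R B0 → L0 hit [-]
  6 | W B2 → L0 miss [D]
  7 | W B5 → L1 miss [D]
  8 | R B3 → L1 miss wb→B5 [-]
  9 | W B0 → L0 miss wb→B2 [D]

WB = [5, 5, 2]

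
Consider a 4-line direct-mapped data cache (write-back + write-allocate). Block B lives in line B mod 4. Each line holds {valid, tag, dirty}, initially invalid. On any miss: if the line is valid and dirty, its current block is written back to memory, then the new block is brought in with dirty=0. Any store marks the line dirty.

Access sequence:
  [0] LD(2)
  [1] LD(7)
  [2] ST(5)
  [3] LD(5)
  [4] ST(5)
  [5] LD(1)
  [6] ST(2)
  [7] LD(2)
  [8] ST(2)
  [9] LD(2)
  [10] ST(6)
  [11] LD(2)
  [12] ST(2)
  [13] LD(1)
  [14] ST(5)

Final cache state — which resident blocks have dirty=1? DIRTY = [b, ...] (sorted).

  0 | R B2 → L2 miss [-]
  1 | R B7 → L3 miss [-]
  2 | W B5 → L1 miss [D]
  3 | R B5 → L1 hit [D]
  4 | W B5 → L1 hit [D]
  5 | R B1 → L1 miss wb→B5 [-]
  6 | W B2 → L2 hit [D]
  7 | R B2 → L2 hit [D]
  8 | W B2 → L2 hit [D]
  9 | R B2 → L2 hit [D]
  10 | W B6 → L2 miss wb→B2 [D]
  11 | R B2 → L2 miss wb→B6 [-]
  12 | W B2 → L2 hit [D]
  13 | R B1 → L1 hit [-]
  14 | W B5 → L1 miss [D]

DIRTY = [2, 5]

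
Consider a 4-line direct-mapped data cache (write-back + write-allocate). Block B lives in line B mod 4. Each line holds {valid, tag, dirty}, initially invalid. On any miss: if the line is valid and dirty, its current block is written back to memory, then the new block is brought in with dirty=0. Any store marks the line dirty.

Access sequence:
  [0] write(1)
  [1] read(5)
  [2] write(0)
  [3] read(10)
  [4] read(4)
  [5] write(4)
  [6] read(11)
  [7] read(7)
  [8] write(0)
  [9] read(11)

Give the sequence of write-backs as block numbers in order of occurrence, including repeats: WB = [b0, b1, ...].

WB = [1, 0, 4]

  0 | W B1 → L1 miss [D]
  1 | R B5 → L1 miss wb→B1 [-]
  2 | W B0 → L0 miss [D]
  3 | R B10 → L2 miss [-]
  4 | R B4 → L0 miss wb→B0 [-]
  5 | W B4 → L0 hit [D]
  6 | R B11 → L3 miss [-]
  7 | R B7 → L3 miss [-]
  8 | W B0 → L0 miss wb→B4 [D]
  9 | R B11 → L3 miss [-]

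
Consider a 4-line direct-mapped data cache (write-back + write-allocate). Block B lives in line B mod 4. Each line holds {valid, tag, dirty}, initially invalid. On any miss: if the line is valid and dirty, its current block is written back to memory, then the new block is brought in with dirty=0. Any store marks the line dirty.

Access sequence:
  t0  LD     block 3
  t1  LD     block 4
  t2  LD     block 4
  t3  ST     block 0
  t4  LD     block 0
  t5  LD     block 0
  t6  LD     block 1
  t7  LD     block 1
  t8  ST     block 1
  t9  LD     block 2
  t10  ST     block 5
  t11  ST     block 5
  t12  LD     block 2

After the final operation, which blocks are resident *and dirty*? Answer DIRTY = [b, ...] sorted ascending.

DIRTY = [0, 5]

  0 | R B3 → L3 miss [-]
  1 | R B4 → L0 miss [-]
  2 | R B4 → L0 hit [-]
  3 | W B0 → L0 miss [D]
  4 | R B0 → L0 hit [D]
  5 | R B0 → L0 hit [D]
  6 | R B1 → L1 miss [-]
  7 | R B1 → L1 hit [-]
  8 | W B1 → L1 hit [D]
  9 | R B2 → L2 miss [-]
  10 | W B5 → L1 miss wb→B1 [D]
  11 | W B5 → L1 hit [D]
  12 | R B2 → L2 hit [-]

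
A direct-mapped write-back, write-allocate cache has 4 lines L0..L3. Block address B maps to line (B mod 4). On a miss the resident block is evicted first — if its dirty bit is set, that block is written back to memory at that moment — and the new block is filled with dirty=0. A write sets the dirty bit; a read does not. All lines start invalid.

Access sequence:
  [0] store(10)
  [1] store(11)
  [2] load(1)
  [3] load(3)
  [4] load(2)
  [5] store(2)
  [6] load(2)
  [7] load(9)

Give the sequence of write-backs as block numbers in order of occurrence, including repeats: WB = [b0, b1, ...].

WB = [11, 10]

0: W B10 -> L2 miss  d=D]
1: W B11 -> L3 miss  d=D]
2: R B1 -> L1 miss  d=-]
3: R B3 -> L3 miss wb->B11  d=-]
4: R B2 -> L2 miss wb->B10  d=-]
5: W B2 -> L2 hit  d=D]
6: R B2 -> L2 hit  d=D]
7: R B9 -> L1 miss  d=-]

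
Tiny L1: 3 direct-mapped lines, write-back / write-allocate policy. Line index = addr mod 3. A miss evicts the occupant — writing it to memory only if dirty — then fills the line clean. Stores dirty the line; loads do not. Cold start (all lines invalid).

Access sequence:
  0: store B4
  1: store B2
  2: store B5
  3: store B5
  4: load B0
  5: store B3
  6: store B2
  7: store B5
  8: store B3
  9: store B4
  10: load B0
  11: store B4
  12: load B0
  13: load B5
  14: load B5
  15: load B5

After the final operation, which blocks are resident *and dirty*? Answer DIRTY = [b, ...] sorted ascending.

0: W B4 -> L1 miss  d=D]
1: W B2 -> L2 miss  d=D]
2: W B5 -> L2 miss wb->B2  d=D]
3: W B5 -> L2 hit  d=D]
4: R B0 -> L0 miss  d=-]
5: W B3 -> L0 miss  d=D]
6: W B2 -> L2 miss wb->B5  d=D]
7: W B5 -> L2 miss wb->B2  d=D]
8: W B3 -> L0 hit  d=D]
9: W B4 -> L1 hit  d=D]
10: R B0 -> L0 miss wb->B3  d=-]
11: W B4 -> L1 hit  d=D]
12: R B0 -> L0 hit  d=-]
13: R B5 -> L2 hit  d=D]
14: R B5 -> L2 hit  d=D]
15: R B5 -> L2 hit  d=D]

DIRTY = [4, 5]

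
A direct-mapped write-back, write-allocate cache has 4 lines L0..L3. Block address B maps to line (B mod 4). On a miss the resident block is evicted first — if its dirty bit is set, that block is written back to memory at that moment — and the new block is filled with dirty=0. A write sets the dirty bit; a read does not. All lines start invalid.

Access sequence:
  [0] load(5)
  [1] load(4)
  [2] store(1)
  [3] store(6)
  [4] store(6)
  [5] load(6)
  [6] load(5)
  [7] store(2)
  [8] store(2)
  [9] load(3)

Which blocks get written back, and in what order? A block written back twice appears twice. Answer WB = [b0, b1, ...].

WB = [1, 6]

0: R B5 -> L1 miss  d=-]
1: R B4 -> L0 miss  d=-]
2: W B1 -> L1 miss  d=D]
3: W B6 -> L2 miss  d=D]
4: W B6 -> L2 hit  d=D]
5: R B6 -> L2 hit  d=D]
6: R B5 -> L1 miss wb->B1  d=-]
7: W B2 -> L2 miss wb->B6  d=D]
8: W B2 -> L2 hit  d=D]
9: R B3 -> L3 miss  d=-]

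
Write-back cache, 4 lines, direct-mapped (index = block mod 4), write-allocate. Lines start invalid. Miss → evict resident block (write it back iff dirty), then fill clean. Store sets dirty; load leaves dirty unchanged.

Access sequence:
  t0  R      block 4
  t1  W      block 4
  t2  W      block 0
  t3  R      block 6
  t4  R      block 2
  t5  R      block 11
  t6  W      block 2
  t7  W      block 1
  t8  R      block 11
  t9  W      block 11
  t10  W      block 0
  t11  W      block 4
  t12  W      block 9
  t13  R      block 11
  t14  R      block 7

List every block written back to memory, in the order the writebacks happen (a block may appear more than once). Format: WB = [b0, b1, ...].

WB = [4, 0, 1, 11]

  0 | R B4 → L0 miss [-]
  1 | W B4 → L0 hit [D]
  2 | W B0 → L0 miss wb→B4 [D]
  3 | R B6 → L2 miss [-]
  4 | R B2 → L2 miss [-]
  5 | R B11 → L3 miss [-]
  6 | W B2 → L2 hit [D]
  7 | W B1 → L1 miss [D]
  8 | R B11 → L3 hit [-]
  9 | W B11 → L3 hit [D]
  10 | W B0 → L0 hit [D]
  11 | W B4 → L0 miss wb→B0 [D]
  12 | W B9 → L1 miss wb→B1 [D]
  13 | R B11 → L3 hit [D]
  14 | R B7 → L3 miss wb→B11 [-]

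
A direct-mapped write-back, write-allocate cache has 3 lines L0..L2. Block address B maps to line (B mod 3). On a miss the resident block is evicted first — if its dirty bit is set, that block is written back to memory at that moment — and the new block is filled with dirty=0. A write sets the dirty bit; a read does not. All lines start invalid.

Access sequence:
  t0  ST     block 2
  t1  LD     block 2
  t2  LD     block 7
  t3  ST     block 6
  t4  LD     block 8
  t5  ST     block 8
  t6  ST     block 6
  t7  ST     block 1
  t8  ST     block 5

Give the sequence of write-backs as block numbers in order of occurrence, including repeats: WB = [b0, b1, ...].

WB = [2, 8]

  0 | W B2 → L2 miss [D]
  1 | R B2 → L2 hit [D]
  2 | R B7 → L1 miss [-]
  3 | W B6 → L0 miss [D]
  4 | R B8 → L2 miss wb→B2 [-]
  5 | W B8 → L2 hit [D]
  6 | W B6 → L0 hit [D]
  7 | W B1 → L1 miss [D]
  8 | W B5 → L2 miss wb→B8 [D]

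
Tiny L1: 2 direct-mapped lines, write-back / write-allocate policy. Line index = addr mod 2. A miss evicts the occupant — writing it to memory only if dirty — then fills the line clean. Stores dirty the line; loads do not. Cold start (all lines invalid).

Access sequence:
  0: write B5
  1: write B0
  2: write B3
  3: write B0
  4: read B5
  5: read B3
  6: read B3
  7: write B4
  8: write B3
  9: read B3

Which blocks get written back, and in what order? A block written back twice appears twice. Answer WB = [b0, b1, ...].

0: W B5 -> L1 miss  d=D]
1: W B0 -> L0 miss  d=D]
2: W B3 -> L1 miss wb->B5  d=D]
3: W B0 -> L0 hit  d=D]
4: R B5 -> L1 miss wb->B3  d=-]
5: R B3 -> L1 miss  d=-]
6: R B3 -> L1 hit  d=-]
7: W B4 -> L0 miss wb->B0  d=D]
8: W B3 -> L1 hit  d=D]
9: R B3 -> L1 hit  d=D]

WB = [5, 3, 0]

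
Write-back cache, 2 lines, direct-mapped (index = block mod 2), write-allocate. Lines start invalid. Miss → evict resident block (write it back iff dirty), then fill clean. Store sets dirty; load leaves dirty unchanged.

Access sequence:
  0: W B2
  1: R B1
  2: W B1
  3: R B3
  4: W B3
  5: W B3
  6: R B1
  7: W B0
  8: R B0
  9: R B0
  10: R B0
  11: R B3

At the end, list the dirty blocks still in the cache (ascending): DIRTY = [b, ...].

0: W B2 → L0 miss [D]
1: R B1 → L1 miss [-]
2: W B1 → L1 hit [D]
3: R B3 → L1 miss wb→B1 [-]
4: W B3 → L1 hit [D]
5: W B3 → L1 hit [D]
6: R B1 → L1 miss wb→B3 [-]
7: W B0 → L0 miss wb→B2 [D]
8: R B0 → L0 hit [D]
9: R B0 → L0 hit [D]
10: R B0 → L0 hit [D]
11: R B3 → L1 miss [-]

DIRTY = [0]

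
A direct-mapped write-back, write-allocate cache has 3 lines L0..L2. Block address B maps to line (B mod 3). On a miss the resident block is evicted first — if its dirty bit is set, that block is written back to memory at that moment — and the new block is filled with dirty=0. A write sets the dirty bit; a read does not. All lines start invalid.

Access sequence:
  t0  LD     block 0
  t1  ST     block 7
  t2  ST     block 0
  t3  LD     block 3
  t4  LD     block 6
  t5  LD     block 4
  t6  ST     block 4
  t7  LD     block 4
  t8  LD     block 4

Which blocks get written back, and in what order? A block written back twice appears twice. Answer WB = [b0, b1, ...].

WB = [0, 7]

  0 | R B0 → L0 miss [-]
  1 | W B7 → L1 miss [D]
  2 | W B0 → L0 hit [D]
  3 | R B3 → L0 miss wb→B0 [-]
  4 | R B6 → L0 miss [-]
  5 | R B4 → L1 miss wb→B7 [-]
  6 | W B4 → L1 hit [D]
  7 | R B4 → L1 hit [D]
  8 | R B4 → L1 hit [D]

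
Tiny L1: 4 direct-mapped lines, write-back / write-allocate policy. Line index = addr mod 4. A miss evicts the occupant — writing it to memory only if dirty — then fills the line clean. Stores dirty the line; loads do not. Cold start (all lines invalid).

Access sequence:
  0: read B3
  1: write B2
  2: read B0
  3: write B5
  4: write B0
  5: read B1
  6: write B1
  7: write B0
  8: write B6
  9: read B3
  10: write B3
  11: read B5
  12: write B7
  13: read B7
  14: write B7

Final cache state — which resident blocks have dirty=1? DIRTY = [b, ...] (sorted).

DIRTY = [0, 6, 7]

0: R B3 → L3 miss [-]
1: W B2 → L2 miss [D]
2: R B0 → L0 miss [-]
3: W B5 → L1 miss [D]
4: W B0 → L0 hit [D]
5: R B1 → L1 miss wb→B5 [-]
6: W B1 → L1 hit [D]
7: W B0 → L0 hit [D]
8: W B6 → L2 miss wb→B2 [D]
9: R B3 → L3 hit [-]
10: W B3 → L3 hit [D]
11: R B5 → L1 miss wb→B1 [-]
12: W B7 → L3 miss wb→B3 [D]
13: R B7 → L3 hit [D]
14: W B7 → L3 hit [D]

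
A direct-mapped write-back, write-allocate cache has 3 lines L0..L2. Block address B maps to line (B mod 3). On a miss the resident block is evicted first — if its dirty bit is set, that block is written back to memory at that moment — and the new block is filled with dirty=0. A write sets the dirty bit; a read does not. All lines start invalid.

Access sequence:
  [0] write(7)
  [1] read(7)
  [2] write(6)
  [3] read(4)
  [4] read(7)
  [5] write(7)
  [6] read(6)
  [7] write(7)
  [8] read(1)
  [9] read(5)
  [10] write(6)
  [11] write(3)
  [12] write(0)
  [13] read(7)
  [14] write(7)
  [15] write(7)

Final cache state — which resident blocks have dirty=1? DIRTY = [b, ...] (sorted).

0: W B7 -> L1 miss  d=D]
1: R B7 -> L1 hit  d=D]
2: W B6 -> L0 miss  d=D]
3: R B4 -> L1 miss wb->B7  d=-]
4: R B7 -> L1 miss  d=-]
5: W B7 -> L1 hit  d=D]
6: R B6 -> L0 hit  d=D]
7: W B7 -> L1 hit  d=D]
8: R B1 -> L1 miss wb->B7  d=-]
9: R B5 -> L2 miss  d=-]
10: W B6 -> L0 hit  d=D]
11: W B3 -> L0 miss wb->B6  d=D]
12: W B0 -> L0 miss wb->B3  d=D]
13: R B7 -> L1 miss  d=-]
14: W B7 -> L1 hit  d=D]
15: W B7 -> L1 hit  d=D]

DIRTY = [0, 7]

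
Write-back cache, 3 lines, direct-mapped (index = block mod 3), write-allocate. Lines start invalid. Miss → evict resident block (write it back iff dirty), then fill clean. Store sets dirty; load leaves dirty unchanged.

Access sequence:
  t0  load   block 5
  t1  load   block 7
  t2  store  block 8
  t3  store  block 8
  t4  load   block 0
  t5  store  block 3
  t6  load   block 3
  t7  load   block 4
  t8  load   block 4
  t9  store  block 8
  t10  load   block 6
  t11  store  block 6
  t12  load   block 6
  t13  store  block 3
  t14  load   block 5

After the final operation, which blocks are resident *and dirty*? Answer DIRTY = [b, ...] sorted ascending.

  0 | R B5 → L2 miss [-]
  1 | R B7 → L1 miss [-]
  2 | W B8 → L2 miss [D]
  3 | W B8 → L2 hit [D]
  4 | R B0 → L0 miss [-]
  5 | W B3 → L0 miss [D]
  6 | R B3 → L0 hit [D]
  7 | R B4 → L1 miss [-]
  8 | R B4 → L1 hit [-]
  9 | W B8 → L2 hit [D]
  10 | R B6 → L0 miss wb→B3 [-]
  11 | W B6 → L0 hit [D]
  12 | R B6 → L0 hit [D]
  13 | W B3 → L0 miss wb→B6 [D]
  14 | R B5 → L2 miss wb→B8 [-]

DIRTY = [3]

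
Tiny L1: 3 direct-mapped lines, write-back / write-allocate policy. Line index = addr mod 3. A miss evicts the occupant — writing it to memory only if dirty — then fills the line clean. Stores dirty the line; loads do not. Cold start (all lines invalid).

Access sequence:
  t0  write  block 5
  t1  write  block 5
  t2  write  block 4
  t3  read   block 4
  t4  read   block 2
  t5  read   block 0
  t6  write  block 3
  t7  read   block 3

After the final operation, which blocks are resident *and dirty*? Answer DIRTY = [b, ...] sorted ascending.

DIRTY = [3, 4]

0: W B5 → L2 miss [D]
1: W B5 → L2 hit [D]
2: W B4 → L1 miss [D]
3: R B4 → L1 hit [D]
4: R B2 → L2 miss wb→B5 [-]
5: R B0 → L0 miss [-]
6: W B3 → L0 miss [D]
7: R B3 → L0 hit [D]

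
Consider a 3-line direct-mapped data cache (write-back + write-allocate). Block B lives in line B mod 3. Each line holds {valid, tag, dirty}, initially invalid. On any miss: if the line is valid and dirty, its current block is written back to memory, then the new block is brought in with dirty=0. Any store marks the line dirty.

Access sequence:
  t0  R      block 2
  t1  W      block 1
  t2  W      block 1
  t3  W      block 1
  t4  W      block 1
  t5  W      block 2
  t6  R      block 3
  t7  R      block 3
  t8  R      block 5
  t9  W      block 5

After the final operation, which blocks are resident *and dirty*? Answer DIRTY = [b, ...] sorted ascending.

DIRTY = [1, 5]

0: R B2 -> L2 miss  d=-]
1: W B1 -> L1 miss  d=D]
2: W B1 -> L1 hit  d=D]
3: W B1 -> L1 hit  d=D]
4: W B1 -> L1 hit  d=D]
5: W B2 -> L2 hit  d=D]
6: R B3 -> L0 miss  d=-]
7: R B3 -> L0 hit  d=-]
8: R B5 -> L2 miss wb->B2  d=-]
9: W B5 -> L2 hit  d=D]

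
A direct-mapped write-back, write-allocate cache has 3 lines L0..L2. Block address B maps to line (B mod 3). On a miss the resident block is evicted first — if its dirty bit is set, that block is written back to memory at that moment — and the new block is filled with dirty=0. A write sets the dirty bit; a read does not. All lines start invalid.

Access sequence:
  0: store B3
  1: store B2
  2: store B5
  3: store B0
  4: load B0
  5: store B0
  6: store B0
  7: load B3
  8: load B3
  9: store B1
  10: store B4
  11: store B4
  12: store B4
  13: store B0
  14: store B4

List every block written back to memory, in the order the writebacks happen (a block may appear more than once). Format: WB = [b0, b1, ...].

WB = [2, 3, 0, 1]

0: W B3 -> L0 miss  d=D]
1: W B2 -> L2 miss  d=D]
2: W B5 -> L2 miss wb->B2  d=D]
3: W B0 -> L0 miss wb->B3  d=D]
4: R B0 -> L0 hit  d=D]
5: W B0 -> L0 hit  d=D]
6: W B0 -> L0 hit  d=D]
7: R B3 -> L0 miss wb->B0  d=-]
8: R B3 -> L0 hit  d=-]
9: W B1 -> L1 miss  d=D]
10: W B4 -> L1 miss wb->B1  d=D]
11: W B4 -> L1 hit  d=D]
12: W B4 -> L1 hit  d=D]
13: W B0 -> L0 miss  d=D]
14: W B4 -> L1 hit  d=D]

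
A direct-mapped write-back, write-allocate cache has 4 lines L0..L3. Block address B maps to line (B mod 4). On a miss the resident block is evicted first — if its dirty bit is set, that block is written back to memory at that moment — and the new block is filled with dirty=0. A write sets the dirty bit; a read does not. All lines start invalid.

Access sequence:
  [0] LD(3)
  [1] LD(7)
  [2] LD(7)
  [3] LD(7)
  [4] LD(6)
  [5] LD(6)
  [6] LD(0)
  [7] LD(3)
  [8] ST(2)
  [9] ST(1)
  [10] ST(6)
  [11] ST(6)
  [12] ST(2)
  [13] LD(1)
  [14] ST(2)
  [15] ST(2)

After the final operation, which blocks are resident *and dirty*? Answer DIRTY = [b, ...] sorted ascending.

DIRTY = [1, 2]

  0 | R B3 → L3 miss [-]
  1 | R B7 → L3 miss [-]
  2 | R B7 → L3 hit [-]
  3 | R B7 → L3 hit [-]
  4 | R B6 → L2 miss [-]
  5 | R B6 → L2 hit [-]
  6 | R B0 → L0 miss [-]
  7 | R B3 → L3 miss [-]
  8 | W B2 → L2 miss [D]
  9 | W B1 → L1 miss [D]
  10 | W B6 → L2 miss wb→B2 [D]
  11 | W B6 → L2 hit [D]
  12 | W B2 → L2 miss wb→B6 [D]
  13 | R B1 → L1 hit [D]
  14 | W B2 → L2 hit [D]
  15 | W B2 → L2 hit [D]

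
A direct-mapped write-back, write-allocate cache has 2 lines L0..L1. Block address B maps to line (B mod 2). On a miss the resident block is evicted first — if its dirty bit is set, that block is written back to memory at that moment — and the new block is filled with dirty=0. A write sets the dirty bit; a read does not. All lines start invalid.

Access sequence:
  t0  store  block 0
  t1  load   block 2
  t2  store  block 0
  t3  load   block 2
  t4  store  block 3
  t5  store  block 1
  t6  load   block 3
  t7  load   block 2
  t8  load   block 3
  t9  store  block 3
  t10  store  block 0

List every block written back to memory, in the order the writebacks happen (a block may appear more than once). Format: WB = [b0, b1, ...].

WB = [0, 0, 3, 1]

0: W B0 → L0 miss [D]
1: R B2 → L0 miss wb→B0 [-]
2: W B0 → L0 miss [D]
3: R B2 → L0 miss wb→B0 [-]
4: W B3 → L1 miss [D]
5: W B1 → L1 miss wb→B3 [D]
6: R B3 → L1 miss wb→B1 [-]
7: R B2 → L0 hit [-]
8: R B3 → L1 hit [-]
9: W B3 → L1 hit [D]
10: W B0 → L0 miss [D]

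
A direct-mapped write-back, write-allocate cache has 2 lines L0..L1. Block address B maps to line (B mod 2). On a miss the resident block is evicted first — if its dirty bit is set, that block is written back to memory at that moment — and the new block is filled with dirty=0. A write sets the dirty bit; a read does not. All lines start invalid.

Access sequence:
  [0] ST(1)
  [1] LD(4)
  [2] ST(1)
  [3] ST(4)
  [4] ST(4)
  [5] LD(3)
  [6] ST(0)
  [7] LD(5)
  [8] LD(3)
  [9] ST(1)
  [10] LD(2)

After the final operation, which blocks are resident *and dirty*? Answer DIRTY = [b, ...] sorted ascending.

  0 | W B1 → L1 miss [D]
  1 | R B4 → L0 miss [-]
  2 | W B1 → L1 hit [D]
  3 | W B4 → L0 hit [D]
  4 | W B4 → L0 hit [D]
  5 | R B3 → L1 miss wb→B1 [-]
  6 | W B0 → L0 miss wb→B4 [D]
  7 | R B5 → L1 miss [-]
  8 | R B3 → L1 miss [-]
  9 | W B1 → L1 miss [D]
  10 | R B2 → L0 miss wb→B0 [-]

DIRTY = [1]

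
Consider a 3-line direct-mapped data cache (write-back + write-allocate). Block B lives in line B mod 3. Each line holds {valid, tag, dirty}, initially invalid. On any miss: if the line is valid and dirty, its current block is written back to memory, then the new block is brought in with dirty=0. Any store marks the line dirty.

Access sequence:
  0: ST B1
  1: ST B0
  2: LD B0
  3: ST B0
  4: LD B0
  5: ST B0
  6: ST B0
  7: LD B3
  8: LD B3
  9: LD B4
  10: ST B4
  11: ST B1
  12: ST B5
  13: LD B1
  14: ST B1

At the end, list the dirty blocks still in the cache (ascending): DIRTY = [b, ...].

  0 | W B1 → L1 miss [D]
  1 | W B0 → L0 miss [D]
  2 | R B0 → L0 hit [D]
  3 | W B0 → L0 hit [D]
  4 | R B0 → L0 hit [D]
  5 | W B0 → L0 hit [D]
  6 | W B0 → L0 hit [D]
  7 | R B3 → L0 miss wb→B0 [-]
  8 | R B3 → L0 hit [-]
  9 | R B4 → L1 miss wb→B1 [-]
  10 | W B4 → L1 hit [D]
  11 | W B1 → L1 miss wb→B4 [D]
  12 | W B5 → L2 miss [D]
  13 | R B1 → L1 hit [D]
  14 | W B1 → L1 hit [D]

DIRTY = [1, 5]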